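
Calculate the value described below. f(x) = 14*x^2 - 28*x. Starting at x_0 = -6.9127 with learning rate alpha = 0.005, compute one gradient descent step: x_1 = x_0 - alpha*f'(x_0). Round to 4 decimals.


We compute the gradient at x_0 and apply the update.
f'(x) = 28*x - 28
f'(-6.9127) = 28*-6.9127 - 28 = -221.5556
x_1 = -6.9127 - 0.005*-221.5556 = -5.8049


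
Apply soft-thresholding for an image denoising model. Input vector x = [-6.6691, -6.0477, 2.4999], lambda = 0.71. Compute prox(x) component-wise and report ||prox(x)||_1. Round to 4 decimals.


Soft-thresholding with lambda = 0.71:
prox(-6.6691) = sign(-6.6691)*max(|-6.6691| - 0.71, 0) = -5.9591
prox(-6.0477) = sign(-6.0477)*max(|-6.0477| - 0.71, 0) = -5.3377
prox(2.4999) = sign(2.4999)*max(|2.4999| - 0.71, 0) = 1.7899
prox(x) = [-5.9591, -5.3377, 1.7899]
||prox(x)||_1 = 5.9591 + 5.3377 + 1.7899 = 13.0867


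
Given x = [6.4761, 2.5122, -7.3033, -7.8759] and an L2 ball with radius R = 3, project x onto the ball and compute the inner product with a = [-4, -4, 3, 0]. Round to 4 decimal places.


Step 1: Compute ||x|| (intermediates to 6 decimals).
||x|| = sqrt(6.4761^2 + 2.5122^2 + (-7.3033)^2 + (-7.8759)^2) = 12.791365
Step 2: Project.
Since ||x|| > R, scale = R/||x|| = 3/12.791365 = 0.234533, proj(x) = scale * x
proj(x) = [1.518859, 0.589194, -1.712865, -1.847158]
Step 3: Dot product.
a^T * proj(x) = -4*1.518859 - 4*0.589194 + 3*(-1.712865) + 0*(-1.847158) = -13.5708


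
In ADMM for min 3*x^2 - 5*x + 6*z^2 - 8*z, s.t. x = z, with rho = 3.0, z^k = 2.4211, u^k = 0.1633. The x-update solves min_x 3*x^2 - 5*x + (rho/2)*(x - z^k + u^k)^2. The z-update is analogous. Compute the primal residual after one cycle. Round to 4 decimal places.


ADMM iteration with rho = 3.0, z^k = 2.4211, u^k = 0.1633
Step 1: x-update.
Minimize 3*x^2 - 5*x + (3.0/2)*(x - 2.4211 + 0.1633)^2
FOC: (2*3 + 3.0)*x = 5 + 3.0*(2.4211 - 0.1633)
x^{k+1} = 1.3082
Step 2: z-update.
Minimize 6*z^2 - 8*z + (3.0/2)*(1.3082 - z + 0.1633)^2
FOC: (2*6 + 3.0)*z = 8 + 3.0*(1.3082 + 0.1633)
z^{k+1} = 0.8276
Step 3: u-update.
u^{k+1} = 0.1633 + 1.3082 - 0.8276 = 0.6438
Step 4: Primal residual = |1.3082 - 0.8276| = 0.4805


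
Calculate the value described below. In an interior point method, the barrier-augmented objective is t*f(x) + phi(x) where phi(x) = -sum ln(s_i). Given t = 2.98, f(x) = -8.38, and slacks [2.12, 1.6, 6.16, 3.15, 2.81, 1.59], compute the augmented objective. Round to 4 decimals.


Step 1: Compute log-barrier.
ln values: [0.7514, 0.47, 1.8181, 1.1474, 1.0332, 0.4637]
phi = -(0.7514 + 0.47 + 1.8181 + 1.1474 + 1.0332 + 0.4637) = -5.6838
Step 2: Compute augmented objective.
t*f(x) = 2.98*-8.38 = -24.9724
Total = -24.9724 - 5.6838 = -30.6562


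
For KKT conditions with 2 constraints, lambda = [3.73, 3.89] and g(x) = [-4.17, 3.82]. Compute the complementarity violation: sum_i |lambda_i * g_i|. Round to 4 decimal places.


KKT complementary slackness check:
lambda_1 * g_1 = 3.73 * -4.17 = -15.5541
lambda_2 * g_2 = 3.89 * 3.82 = 14.8598
Total violation = 15.5541 + 14.8598 = 30.4139


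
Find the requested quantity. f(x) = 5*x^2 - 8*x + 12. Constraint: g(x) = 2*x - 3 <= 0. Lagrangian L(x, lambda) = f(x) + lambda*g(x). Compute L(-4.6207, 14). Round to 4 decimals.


Step 1: Evaluate f(x).
f(-4.6207) = 5*(-4.6207)^2 - 8*(-4.6207) + 12 = 155.7199
Step 2: Evaluate g(x).
g(-4.6207) = 2*-4.6207 - 3 = -12.2414
Step 3: Compute Lagrangian.
L = 155.7199 + 14*-12.2414 = -15.6597


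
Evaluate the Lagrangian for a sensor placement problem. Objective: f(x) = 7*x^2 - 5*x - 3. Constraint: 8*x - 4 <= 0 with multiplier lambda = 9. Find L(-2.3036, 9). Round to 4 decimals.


Step 1: Evaluate f(x).
f(-2.3036) = 7*(-2.3036)^2 - 5*(-2.3036) - 3 = 45.664
Step 2: Evaluate g(x).
g(-2.3036) = 8*-2.3036 - 4 = -22.4288
Step 3: Compute Lagrangian.
L = 45.664 + 9*-22.4288 = -156.1952


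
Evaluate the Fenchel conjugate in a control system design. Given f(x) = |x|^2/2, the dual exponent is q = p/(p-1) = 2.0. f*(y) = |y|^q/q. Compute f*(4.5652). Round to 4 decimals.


The conjugate exponent q satisfies 1/p + 1/q = 1.
p = 2, so q = 2/(2 - 1) = 2.0
|y|^q = 4.5652^2.0 = 20.8411
f*(4.5652) = 20.8411 / 2.0 = 10.4205


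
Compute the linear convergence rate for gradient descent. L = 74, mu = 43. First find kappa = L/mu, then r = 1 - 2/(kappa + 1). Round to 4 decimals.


Step 1: Compute the condition number.
kappa = L/mu = 74/43 = 1.7209
Step 2: Compute the convergence rate.
r = 1 - 2/(kappa + 1) = 1 - 2*mu/(L + mu) = (L - mu)/(L + mu) = 31/117 = 0.265


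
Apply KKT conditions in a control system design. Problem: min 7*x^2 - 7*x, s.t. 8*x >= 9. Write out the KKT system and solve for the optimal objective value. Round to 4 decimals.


Step 1: Try lambda = 0 (constraint inactive).
x_unc = 7/(2*7) = 0.5
Check: 8*0.5 = 4.0 < 9 -- violated!
Step 2: Constraint must be active: 8*x = 9
x* = 9/8 = 1.125
lambda = (2*7*1.125 - 7)/8 = 1.0938
Step 3: Compute optimal value.
f(x*) = 7*1.125^2 - 7*1.125 = 0.9844


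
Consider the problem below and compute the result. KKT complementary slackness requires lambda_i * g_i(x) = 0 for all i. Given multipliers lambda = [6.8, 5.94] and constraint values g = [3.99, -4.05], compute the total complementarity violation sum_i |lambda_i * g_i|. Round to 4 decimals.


KKT complementary slackness check:
lambda_1 * g_1 = 6.8 * 3.99 = 27.132
lambda_2 * g_2 = 5.94 * -4.05 = -24.057
Total violation = 27.132 + 24.057 = 51.189


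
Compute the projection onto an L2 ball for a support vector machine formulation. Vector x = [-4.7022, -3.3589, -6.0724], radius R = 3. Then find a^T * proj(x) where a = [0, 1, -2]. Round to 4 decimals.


Step 1: Compute ||x|| (intermediates to 6 decimals).
||x|| = sqrt((-4.7022)^2 + (-3.3589)^2 + (-6.0724)^2) = 8.382538
Step 2: Project.
Since ||x|| > R, scale = R/||x|| = 3/8.382538 = 0.357887, proj(x) = scale * x
proj(x) = [-1.682856, -1.202107, -2.173233]
Step 3: Dot product.
a^T * proj(x) = 0*(-1.682856) + 1*(-1.202107) - 2*(-2.173233) = 3.1444


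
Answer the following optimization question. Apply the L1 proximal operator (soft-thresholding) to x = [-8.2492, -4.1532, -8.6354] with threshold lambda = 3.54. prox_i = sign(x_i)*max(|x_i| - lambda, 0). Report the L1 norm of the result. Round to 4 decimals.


Soft-thresholding with lambda = 3.54:
prox(-8.2492) = sign(-8.2492)*max(|-8.2492| - 3.54, 0) = -4.7092
prox(-4.1532) = sign(-4.1532)*max(|-4.1532| - 3.54, 0) = -0.6132
prox(-8.6354) = sign(-8.6354)*max(|-8.6354| - 3.54, 0) = -5.0954
prox(x) = [-4.7092, -0.6132, -5.0954]
||prox(x)||_1 = 4.7092 + 0.6132 + 5.0954 = 10.4178


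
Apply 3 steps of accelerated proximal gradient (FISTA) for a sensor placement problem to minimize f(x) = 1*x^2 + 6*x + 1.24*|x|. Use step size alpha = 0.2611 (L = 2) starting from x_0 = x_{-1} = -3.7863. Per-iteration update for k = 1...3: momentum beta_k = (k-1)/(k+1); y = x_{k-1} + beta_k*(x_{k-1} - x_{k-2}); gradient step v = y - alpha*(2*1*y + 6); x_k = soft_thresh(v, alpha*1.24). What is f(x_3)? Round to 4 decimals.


FISTA on f(x) = 1*x^2 + 6*x + 1.24*|x|
L = 2, alpha = 0.2611
Iteration 1: beta = 0.0, y = -3.7863 + 0.0*(-3.7863 + 3.7863) = -3.7863
  grad(y) = -1.5726, v = y - alpha*grad = -3.3757
  prox(v) = soft_thresh(-3.3757, 0.3238) = -3.0519
Iteration 2: beta = 0.3333, y = -3.0519 + 0.3333*(-3.0519 + 3.7863) = -2.8071
  grad(y) = 0.3857, v = y - alpha*grad = -2.9079
  prox(v) = soft_thresh(-2.9079, 0.3238) = -2.5841
Iteration 3: beta = 0.5, y = -2.5841 + 0.5*(-2.5841 + 3.0519) = -2.3502
  grad(y) = 1.2997, v = y - alpha*grad = -2.6895
  prox(v) = soft_thresh(-2.6895, 0.3238) = -2.3657
f(x_3) = 1*(-2.3657)^2 + 6*(-2.3657) + 1.24*|-2.3657| = -5.6642


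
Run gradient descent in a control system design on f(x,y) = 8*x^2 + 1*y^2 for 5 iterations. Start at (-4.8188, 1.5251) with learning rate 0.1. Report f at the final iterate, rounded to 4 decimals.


Gradient descent on f(x,y) = 8*x^2 + 1*y^2.
Starting point: (-4.8188, 1.5251), alpha = 0.1
Step 1: grad_x = 2*8*-4.8188 = -77.1008, grad_y = 2*1*1.5251 = 3.0502
  x_1 = -4.8188 - 0.1*-77.1008 = 2.8913
  y_1 = 1.5251 - 0.1*3.0502 = 1.2201
Step 2: grad_x = 2*8*2.8913 = 46.2605, grad_y = 2*1*1.2201 = 2.4402
  x_2 = 2.8913 - 0.1*46.2605 = -1.7348
  y_2 = 1.2201 - 0.1*2.4402 = 0.9761
Step 3: grad_x = 2*8*-1.7348 = -27.7563, grad_y = 2*1*0.9761 = 1.9521
  x_3 = -1.7348 - 0.1*-27.7563 = 1.0409
  y_3 = 0.9761 - 0.1*1.9521 = 0.7809
Step 4: grad_x = 2*8*1.0409 = 16.6538, grad_y = 2*1*0.7809 = 1.5617
  x_4 = 1.0409 - 0.1*16.6538 = -0.6245
  y_4 = 0.7809 - 0.1*1.5617 = 0.6247
Step 5: grad_x = 2*8*-0.6245 = -9.9923, grad_y = 2*1*0.6247 = 1.2494
  x_5 = -0.6245 - 0.1*-9.9923 = 0.3747
  y_5 = 0.6247 - 0.1*1.2494 = 0.4997
f(0.3747, 0.4997) = 8*0.3747^2 + 1*0.4997^2 = 1.373


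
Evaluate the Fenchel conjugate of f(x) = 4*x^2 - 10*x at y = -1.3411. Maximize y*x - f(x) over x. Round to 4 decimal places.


f*(y) = sup_x {y*x - a*x^2 - b*x} = sup_x {(y-b)*x - a*x^2}
FOC: (y - b) - 2a*x = 0 => x* = (y - b)/(2a)
x* = (-1.3411 + 10)/(2*4) = 1.0824
f*(-1.3411) = (y-b)^2/(4a) = (-1.3411 + 10)^2/(4*4)
= 74.9765/16 = 4.686


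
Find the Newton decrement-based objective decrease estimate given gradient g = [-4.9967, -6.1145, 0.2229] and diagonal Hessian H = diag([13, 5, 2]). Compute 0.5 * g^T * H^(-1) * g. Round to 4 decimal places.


Step 1: H is diagonal, so H^(-1) * g = [-0.3844, -1.2229, 0.1115].
Step 2: g^T H^(-1) g = sum_i g_i^2 / H_ii
  = (-4.9967)^2/13 + (-6.1145)^2/5 + (0.2229)^2/2
  = 1.9205 + 7.4774 + 0.0248 = 9.4228
Step 3: Objective decrease = 0.5 * g^T H^(-1) g = 4.7114


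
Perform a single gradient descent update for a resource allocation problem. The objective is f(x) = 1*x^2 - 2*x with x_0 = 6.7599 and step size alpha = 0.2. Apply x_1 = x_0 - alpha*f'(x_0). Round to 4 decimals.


We compute the gradient at x_0 and apply the update.
f'(x) = 2*x - 2
f'(6.7599) = 2*6.7599 - 2 = 11.5198
x_1 = 6.7599 - 0.2*11.5198 = 4.4559


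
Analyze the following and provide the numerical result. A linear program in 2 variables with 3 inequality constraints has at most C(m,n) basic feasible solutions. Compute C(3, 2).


Each vertex corresponds to some choice of n active constraints out of m, so the number of vertices is at most C(m, n) = m! / (n!(m-n)!).
m = 3, n = 2
Numerator: 3 * 2
Denominator: 2! = 2
C(3, 2) = 3


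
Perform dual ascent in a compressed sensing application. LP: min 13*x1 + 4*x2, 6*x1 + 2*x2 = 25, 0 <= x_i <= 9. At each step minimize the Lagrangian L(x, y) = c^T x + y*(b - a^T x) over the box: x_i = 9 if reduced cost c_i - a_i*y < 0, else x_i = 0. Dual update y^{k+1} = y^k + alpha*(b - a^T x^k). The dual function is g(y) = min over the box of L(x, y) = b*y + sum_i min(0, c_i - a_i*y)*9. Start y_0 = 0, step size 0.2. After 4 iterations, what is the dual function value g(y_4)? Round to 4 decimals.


Dual ascent for LP: min 13*x1 + 4*x2, 6*x1 + 2*x2 = 25, 0 <= x_i <= 9
Step 1: y^k = 0.0, reduced costs: (13.0, 4.0)
  x^k = (0.0, 0.0), subgradient = b - a^T x = 25.0
  y^{k+1} = 0.0 + 0.2*25.0 = 5.0
Step 2: y^k = 5.0, reduced costs: (-17.0, -6.0)
  x^k = (9.0, 9.0), subgradient = b - a^T x = -47.0
  y^{k+1} = 5.0 + 0.2*-47.0 = -4.4
Step 3: y^k = -4.4, reduced costs: (39.4, 12.8)
  x^k = (0.0, 0.0), subgradient = b - a^T x = 25.0
  y^{k+1} = -4.4 + 0.2*25.0 = 0.6
Step 4: y^k = 0.6, reduced costs: (9.4, 2.8)
  x^k = (0.0, 0.0), subgradient = b - a^T x = 25.0
  y^{k+1} = 0.6 + 0.2*25.0 = 5.6
Dual objective at y_4 = 5.6: reduced costs (-20.6, -7.2), box minimizer x = (9.0, 9.0)
g(y_4) = b*y + (c1 - a1*y)*x1 + (c2 - a2*y)*x2 = 25*5.6 + (-20.6)*9.0 + (-7.2)*9.0 = 140.0 - 185.4 - 64.8 = -110.2


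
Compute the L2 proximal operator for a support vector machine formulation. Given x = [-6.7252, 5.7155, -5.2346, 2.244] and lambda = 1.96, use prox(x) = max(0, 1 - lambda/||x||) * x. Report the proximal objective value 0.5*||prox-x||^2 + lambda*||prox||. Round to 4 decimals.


Step 1: Compute ||x||.
||x|| = 10.5039
Step 2: Compute scaling factor.
scale = max(0, 1 - 1.96/10.5039) = 0.8134
Step 3: prox(x) = [-5.4703, 4.649, -4.2578, 1.8253]
||prox(x)|| = 8.5439
Step 4: Proximal objective.
0.5*||prox-x||^2 = 1.9208
lambda*||prox|| = 16.746
Total = 18.6668


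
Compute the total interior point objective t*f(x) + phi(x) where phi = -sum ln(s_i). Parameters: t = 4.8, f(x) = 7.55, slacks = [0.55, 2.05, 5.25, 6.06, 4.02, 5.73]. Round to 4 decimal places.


Step 1: Compute log-barrier.
ln values: [-0.5978, 0.7178, 1.6582, 1.8017, 1.3913, 1.7457]
phi = -(-0.5978 + 0.7178 + 1.6582 + 1.8017 + 1.3913 + 1.7457) = -6.7169
Step 2: Compute augmented objective.
t*f(x) = 4.8*7.55 = 36.24
Total = 36.24 - 6.7169 = 29.5231


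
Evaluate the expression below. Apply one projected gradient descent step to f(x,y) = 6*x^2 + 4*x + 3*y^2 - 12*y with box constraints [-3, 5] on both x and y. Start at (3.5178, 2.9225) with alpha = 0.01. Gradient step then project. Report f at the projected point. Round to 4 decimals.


Step 1: Compute gradient at (3.5178, 2.9225).
grad_x = 2*6*3.5178 + 4 = 46.2136
grad_y = 2*3*2.9225 - 12 = 5.535
Step 2: Gradient step.
x_raw = 3.5178 - 0.01*46.2136 = 3.0557
y_raw = 2.9225 - 0.01*5.535 = 2.8672
Step 3: Project onto [-3, 5].
x_proj = clip(3.0557) = 3.0557
y_proj = clip(2.8672) = 2.8672
Step 4: Evaluate f.
f(3.0557, 2.8672) = 58.501


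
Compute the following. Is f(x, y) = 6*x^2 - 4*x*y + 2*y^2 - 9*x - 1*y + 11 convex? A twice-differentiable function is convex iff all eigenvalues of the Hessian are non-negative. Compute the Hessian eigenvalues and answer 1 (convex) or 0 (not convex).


The Hessian of f(x,y) = 6*x^2 - 4*x*y + 2*y^2 - 9*x - 1*y + 11 is:
H = [[12, -4], [-4, 4]]
Trace = 12 + 4 = 16
Determinant = 12*4 - (-4)^2 = 32
Discriminant = (16)^2 - 4*32 = 128.0
Eigenvalues: lambda_1 = 2.3431, lambda_2 = 13.6569
The function is convex.

1


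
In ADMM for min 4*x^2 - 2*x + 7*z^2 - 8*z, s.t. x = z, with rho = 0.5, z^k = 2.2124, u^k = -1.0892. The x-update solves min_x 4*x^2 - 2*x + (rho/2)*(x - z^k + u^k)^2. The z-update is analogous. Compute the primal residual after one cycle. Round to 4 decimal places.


ADMM iteration with rho = 0.5, z^k = 2.2124, u^k = -1.0892
Step 1: x-update.
Minimize 4*x^2 - 2*x + (0.5/2)*(x - 2.2124 - 1.0892)^2
FOC: (2*4 + 0.5)*x = 2 + 0.5*(2.2124 + 1.0892)
x^{k+1} = 0.4295
Step 2: z-update.
Minimize 7*z^2 - 8*z + (0.5/2)*(0.4295 - z - 1.0892)^2
FOC: (2*7 + 0.5)*z = 8 + 0.5*(0.4295 - 1.0892)
z^{k+1} = 0.529
Step 3: u-update.
u^{k+1} = -1.0892 + 0.4295 - 0.529 = -1.1887
Step 4: Primal residual = |0.4295 - 0.529| = 0.0995


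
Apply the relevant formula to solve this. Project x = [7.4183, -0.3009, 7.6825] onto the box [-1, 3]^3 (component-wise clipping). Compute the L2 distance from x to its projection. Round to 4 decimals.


Project each component onto [-1, 3].
clip(7.4183) = 3.0, clip(-0.3009) = -0.3009, clip(7.6825) = 3.0
Projection = [3.0, -0.3009, 3.0]
Squared diffs: [19.5214, 0.0, 21.9258]
Distance = sqrt(41.4472) = 6.4379


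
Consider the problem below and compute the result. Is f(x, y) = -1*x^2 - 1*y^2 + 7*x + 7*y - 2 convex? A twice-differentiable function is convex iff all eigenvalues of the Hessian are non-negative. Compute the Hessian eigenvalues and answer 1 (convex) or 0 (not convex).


The Hessian of f(x,y) = -1*x^2 - 1*y^2 + 7*x + 7*y - 2 is:
H = [[-2, 0], [0, -2]]
Trace = -2 - 2 = -4
Determinant = -2*-2 - (0)^2 = 4
Discriminant = (-4)^2 - 4*4 = 0.0
Eigenvalues: lambda_1 = -2.0, lambda_2 = -2.0
The function is not convex.

0


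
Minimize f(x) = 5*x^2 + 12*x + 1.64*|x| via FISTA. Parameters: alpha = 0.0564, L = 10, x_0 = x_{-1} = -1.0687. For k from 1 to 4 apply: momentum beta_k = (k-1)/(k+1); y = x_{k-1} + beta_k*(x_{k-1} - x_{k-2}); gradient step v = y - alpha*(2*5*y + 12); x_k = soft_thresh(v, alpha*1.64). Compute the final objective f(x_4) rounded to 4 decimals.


FISTA on f(x) = 5*x^2 + 12*x + 1.64*|x|
L = 10, alpha = 0.0564
Iteration 1: beta = 0.0, y = -1.0687 + 0.0*(-1.0687 + 1.0687) = -1.0687
  grad(y) = 1.313, v = y - alpha*grad = -1.1428
  prox(v) = soft_thresh(-1.1428, 0.0925) = -1.0503
Iteration 2: beta = 0.3333, y = -1.0503 + 0.3333*(-1.0503 + 1.0687) = -1.0441
  grad(y) = 1.5589, v = y - alpha*grad = -1.132
  prox(v) = soft_thresh(-1.132, 0.0925) = -1.0395
Iteration 3: beta = 0.5, y = -1.0395 + 0.5*(-1.0395 + 1.0503) = -1.0342
  grad(y) = 1.6582, v = y - alpha*grad = -1.1277
  prox(v) = soft_thresh(-1.1277, 0.0925) = -1.0352
Iteration 4: beta = 0.6, y = -1.0352 + 0.6*(-1.0352 + 1.0395) = -1.0326
  grad(y) = 1.6739, v = y - alpha*grad = -1.127
  prox(v) = soft_thresh(-1.127, 0.0925) = -1.0345
f(x_4) = 5*(-1.0345)^2 + 12*(-1.0345) + 1.64*|-1.0345| = -5.3665


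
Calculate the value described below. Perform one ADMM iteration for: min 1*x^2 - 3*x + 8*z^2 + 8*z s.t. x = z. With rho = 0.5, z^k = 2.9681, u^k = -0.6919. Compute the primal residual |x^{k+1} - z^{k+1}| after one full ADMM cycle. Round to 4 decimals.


ADMM iteration with rho = 0.5, z^k = 2.9681, u^k = -0.6919
Step 1: x-update.
Minimize 1*x^2 - 3*x + (0.5/2)*(x - 2.9681 - 0.6919)^2
FOC: (2*1 + 0.5)*x = 3 + 0.5*(2.9681 + 0.6919)
x^{k+1} = 1.932
Step 2: z-update.
Minimize 8*z^2 + 8*z + (0.5/2)*(1.932 - z - 0.6919)^2
FOC: (2*8 + 0.5)*z = -8 + 0.5*(1.932 - 0.6919)
z^{k+1} = -0.4473
Step 3: u-update.
u^{k+1} = -0.6919 + 1.932 + 0.4473 = 1.6874
Step 4: Primal residual = |1.932 + 0.4473| = 2.3793


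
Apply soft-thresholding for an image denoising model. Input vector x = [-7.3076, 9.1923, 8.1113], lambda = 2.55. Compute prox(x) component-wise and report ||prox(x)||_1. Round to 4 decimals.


Soft-thresholding with lambda = 2.55:
prox(-7.3076) = sign(-7.3076)*max(|-7.3076| - 2.55, 0) = -4.7576
prox(9.1923) = sign(9.1923)*max(|9.1923| - 2.55, 0) = 6.6423
prox(8.1113) = sign(8.1113)*max(|8.1113| - 2.55, 0) = 5.5613
prox(x) = [-4.7576, 6.6423, 5.5613]
||prox(x)||_1 = 4.7576 + 6.6423 + 5.5613 = 16.9612


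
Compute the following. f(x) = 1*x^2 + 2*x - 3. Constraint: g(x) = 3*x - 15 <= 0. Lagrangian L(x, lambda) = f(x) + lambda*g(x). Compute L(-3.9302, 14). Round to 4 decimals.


Step 1: Evaluate f(x).
f(-3.9302) = 1*(-3.9302)^2 + 2*(-3.9302) - 3 = 4.5861
Step 2: Evaluate g(x).
g(-3.9302) = 3*-3.9302 - 15 = -26.7906
Step 3: Compute Lagrangian.
L = 4.5861 + 14*-26.7906 = -370.4823


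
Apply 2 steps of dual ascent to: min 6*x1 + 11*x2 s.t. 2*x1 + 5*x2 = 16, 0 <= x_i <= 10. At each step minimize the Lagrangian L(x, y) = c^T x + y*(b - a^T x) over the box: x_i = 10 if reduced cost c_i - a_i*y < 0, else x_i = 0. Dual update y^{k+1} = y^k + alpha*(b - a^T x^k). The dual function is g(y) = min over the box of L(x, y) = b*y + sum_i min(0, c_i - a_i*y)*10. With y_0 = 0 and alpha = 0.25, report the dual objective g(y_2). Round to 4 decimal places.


Dual ascent for LP: min 6*x1 + 11*x2, 2*x1 + 5*x2 = 16, 0 <= x_i <= 10
Step 1: y^k = 0.0, reduced costs: (6.0, 11.0)
  x^k = (0.0, 0.0), subgradient = b - a^T x = 16.0
  y^{k+1} = 0.0 + 0.25*16.0 = 4.0
Step 2: y^k = 4.0, reduced costs: (-2.0, -9.0)
  x^k = (10.0, 10.0), subgradient = b - a^T x = -54.0
  y^{k+1} = 4.0 + 0.25*-54.0 = -9.5
Dual objective at y_2 = -9.5: reduced costs (25.0, 58.5), box minimizer x = (0.0, 0.0)
g(y_2) = b*y + (c1 - a1*y)*x1 + (c2 - a2*y)*x2 = 16*(-9.5) + 25.0*0.0 + 58.5*0.0 = -152.0 + 0.0 + 0.0 = -152.0


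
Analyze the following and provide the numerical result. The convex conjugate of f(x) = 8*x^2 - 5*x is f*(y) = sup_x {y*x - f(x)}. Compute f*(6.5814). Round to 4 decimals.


f*(y) = sup_x {y*x - a*x^2 - b*x} = sup_x {(y-b)*x - a*x^2}
FOC: (y - b) - 2a*x = 0 => x* = (y - b)/(2a)
x* = (6.5814 + 5)/(2*8) = 0.7238
f*(6.5814) = (y-b)^2/(4a) = (6.5814 + 5)^2/(4*8)
= 134.1288/32 = 4.1915


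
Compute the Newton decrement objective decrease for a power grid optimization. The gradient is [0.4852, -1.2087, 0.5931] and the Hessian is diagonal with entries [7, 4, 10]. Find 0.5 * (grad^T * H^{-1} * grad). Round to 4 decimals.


Step 1: H is diagonal, so H^(-1) * g = [0.0693, -0.3022, 0.0593].
Step 2: g^T H^(-1) g = sum_i g_i^2 / H_ii
  = (0.4852)^2/7 + (-1.2087)^2/4 + (0.5931)^2/10
  = 0.0336 + 0.3652 + 0.0352 = 0.434
Step 3: Objective decrease = 0.5 * g^T H^(-1) g = 0.217


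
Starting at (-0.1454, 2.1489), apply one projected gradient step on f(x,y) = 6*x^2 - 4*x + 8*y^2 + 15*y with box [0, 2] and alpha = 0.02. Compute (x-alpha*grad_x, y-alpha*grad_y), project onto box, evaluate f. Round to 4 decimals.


Step 1: Compute gradient at (-0.1454, 2.1489).
grad_x = 2*6*-0.1454 - 4 = -5.7448
grad_y = 2*8*2.1489 + 15 = 49.3824
Step 2: Gradient step.
x_raw = -0.1454 - 0.02*-5.7448 = -0.0305
y_raw = 2.1489 - 0.02*49.3824 = 1.1613
Step 3: Project onto [0, 2].
x_proj = clip(-0.0305) = 0.0
y_proj = clip(1.1613) = 1.1613
Step 4: Evaluate f.
f(0.0, 1.1613) = 28.2068


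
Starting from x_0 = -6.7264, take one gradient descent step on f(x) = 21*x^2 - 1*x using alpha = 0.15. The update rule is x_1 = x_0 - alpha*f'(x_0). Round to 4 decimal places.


We compute the gradient at x_0 and apply the update.
f'(x) = 42*x - 1
f'(-6.7264) = 42*-6.7264 - 1 = -283.5088
x_1 = -6.7264 - 0.15*-283.5088 = 35.7999


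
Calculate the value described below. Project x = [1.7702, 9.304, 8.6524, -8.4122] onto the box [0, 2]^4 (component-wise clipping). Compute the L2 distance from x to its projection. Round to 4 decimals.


Project each component onto [0, 2].
clip(1.7702) = 1.7702, clip(9.304) = 2.0, clip(8.6524) = 2.0, clip(-8.4122) = 0.0
Projection = [1.7702, 2.0, 2.0, 0.0]
Squared diffs: [0.0, 53.3484, 44.2544, 70.7651]
Distance = sqrt(168.3679) = 12.9757


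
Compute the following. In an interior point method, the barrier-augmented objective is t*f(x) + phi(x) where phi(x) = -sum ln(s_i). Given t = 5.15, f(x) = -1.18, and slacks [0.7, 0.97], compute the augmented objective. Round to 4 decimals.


Step 1: Compute log-barrier.
ln values: [-0.3567, -0.0305]
phi = -(-0.3567 - 0.0305) = 0.3871
Step 2: Compute augmented objective.
t*f(x) = 5.15*-1.18 = -6.077
Total = -6.077 + 0.3871 = -5.6899


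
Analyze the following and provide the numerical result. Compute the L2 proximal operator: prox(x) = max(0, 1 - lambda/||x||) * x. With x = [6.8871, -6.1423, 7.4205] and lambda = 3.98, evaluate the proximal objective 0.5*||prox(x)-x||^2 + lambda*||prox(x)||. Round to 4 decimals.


Step 1: Compute ||x||.
||x|| = 11.8416
Step 2: Compute scaling factor.
scale = max(0, 1 - 3.98/11.8416) = 0.6639
Step 3: prox(x) = [4.5723, -4.0779, 4.9264]
||prox(x)|| = 7.8616
Step 4: Proximal objective.
0.5*||prox-x||^2 = 7.9202
lambda*||prox|| = 31.2892
Total = 39.2094


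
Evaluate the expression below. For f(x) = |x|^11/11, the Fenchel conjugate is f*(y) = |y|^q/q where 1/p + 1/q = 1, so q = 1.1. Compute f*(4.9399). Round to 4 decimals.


The conjugate exponent q satisfies 1/p + 1/q = 1.
p = 11, so q = 11/(11 - 1) = 1.1
|y|^q = 4.9399^1.1 = 5.7955
f*(4.9399) = 5.7955 / 1.1 = 5.2686


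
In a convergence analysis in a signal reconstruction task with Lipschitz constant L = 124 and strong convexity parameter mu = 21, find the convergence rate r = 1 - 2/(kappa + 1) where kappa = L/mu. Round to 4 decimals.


Step 1: Compute the condition number.
kappa = L/mu = 124/21 = 5.9048
Step 2: Compute the convergence rate.
r = 1 - 2/(kappa + 1) = 1 - 2*mu/(L + mu) = (L - mu)/(L + mu) = 103/145 = 0.7103


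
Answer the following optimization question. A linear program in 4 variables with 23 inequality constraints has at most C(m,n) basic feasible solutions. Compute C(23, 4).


Each vertex corresponds to some choice of n active constraints out of m, so the number of vertices is at most C(m, n) = m! / (n!(m-n)!).
m = 23, n = 4
Numerator: 23 * 22 * 21 * 20
Denominator: 4! = 24
C(23, 4) = 8855


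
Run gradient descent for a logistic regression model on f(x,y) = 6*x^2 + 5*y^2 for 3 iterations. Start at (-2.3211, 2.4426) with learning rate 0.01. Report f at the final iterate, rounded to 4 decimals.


Gradient descent on f(x,y) = 6*x^2 + 5*y^2.
Starting point: (-2.3211, 2.4426), alpha = 0.01
Step 1: grad_x = 2*6*-2.3211 = -27.8532, grad_y = 2*5*2.4426 = 24.426
  x_1 = -2.3211 - 0.01*-27.8532 = -2.0426
  y_1 = 2.4426 - 0.01*24.426 = 2.1983
Step 2: grad_x = 2*6*-2.0426 = -24.5108, grad_y = 2*5*2.1983 = 21.9834
  x_2 = -2.0426 - 0.01*-24.5108 = -1.7975
  y_2 = 2.1983 - 0.01*21.9834 = 1.9785
Step 3: grad_x = 2*6*-1.7975 = -21.5695, grad_y = 2*5*1.9785 = 19.7851
  x_3 = -1.7975 - 0.01*-21.5695 = -1.5818
  y_3 = 1.9785 - 0.01*19.7851 = 1.7807
f(-1.5818, 1.7807) = 6*(-1.5818)^2 + 5*1.7807^2 = 30.8655


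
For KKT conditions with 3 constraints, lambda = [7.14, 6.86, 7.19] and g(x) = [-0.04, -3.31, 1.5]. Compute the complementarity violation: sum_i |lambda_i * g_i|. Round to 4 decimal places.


KKT complementary slackness check:
lambda_1 * g_1 = 7.14 * -0.04 = -0.2856
lambda_2 * g_2 = 6.86 * -3.31 = -22.7066
lambda_3 * g_3 = 7.19 * 1.5 = 10.785
Total violation = 0.2856 + 22.7066 + 10.785 = 33.7772


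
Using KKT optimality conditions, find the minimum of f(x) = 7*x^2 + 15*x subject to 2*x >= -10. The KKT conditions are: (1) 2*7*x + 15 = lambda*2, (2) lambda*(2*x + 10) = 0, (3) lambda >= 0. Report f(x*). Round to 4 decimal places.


Step 1: Try lambda = 0 (constraint inactive).
Stationarity: 2*7*x + 15 = 0
x* = -15/(2*7) = -15/14 = -1.0714 (rounded; the exact value -15/14 is used below)
Check constraint: 2*-1.0714 = -2.1428 >= -10 -- satisfied.
Step 2: Compute optimal value.
f(x*) = 7*(-15/14)^2 + 15*(-15/14) = -8.0357


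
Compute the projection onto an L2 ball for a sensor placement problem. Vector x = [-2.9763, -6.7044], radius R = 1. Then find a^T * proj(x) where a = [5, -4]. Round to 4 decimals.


Step 1: Compute ||x|| (intermediates to 6 decimals).
||x|| = sqrt((-2.9763)^2 + (-6.7044)^2) = 7.335349
Step 2: Project.
Since ||x|| > R, scale = R/||x|| = 1/7.335349 = 0.136326, proj(x) = scale * x
proj(x) = [-0.405747, -0.913984]
Step 3: Dot product.
a^T * proj(x) = 5*(-0.405747) - 4*(-0.913984) = 1.6272


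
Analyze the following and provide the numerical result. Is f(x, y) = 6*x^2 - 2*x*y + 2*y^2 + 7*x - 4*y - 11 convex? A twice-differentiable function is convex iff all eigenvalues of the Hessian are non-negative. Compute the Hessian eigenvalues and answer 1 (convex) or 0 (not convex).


The Hessian of f(x,y) = 6*x^2 - 2*x*y + 2*y^2 + 7*x - 4*y - 11 is:
H = [[12, -2], [-2, 4]]
Trace = 12 + 4 = 16
Determinant = 12*4 - (-2)^2 = 44
Discriminant = (16)^2 - 4*44 = 80.0
Eigenvalues: lambda_1 = 3.5279, lambda_2 = 12.4721
The function is convex.

1


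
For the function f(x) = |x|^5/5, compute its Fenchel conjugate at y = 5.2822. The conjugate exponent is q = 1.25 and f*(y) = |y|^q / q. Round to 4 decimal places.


The conjugate exponent q satisfies 1/p + 1/q = 1.
p = 5, so q = 5/(5 - 1) = 1.25
|y|^q = 5.2822^1.25 = 8.0079
f*(5.2822) = 8.0079 / 1.25 = 6.4063


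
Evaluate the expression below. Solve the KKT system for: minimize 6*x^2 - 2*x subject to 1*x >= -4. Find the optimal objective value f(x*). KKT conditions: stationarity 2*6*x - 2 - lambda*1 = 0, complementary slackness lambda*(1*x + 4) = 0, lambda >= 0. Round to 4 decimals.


Step 1: Try lambda = 0 (constraint inactive).
Stationarity: 2*6*x - 2 = 0
x* = 2/(2*6) = 1/6 = 0.1667 (rounded; the exact value 1/6 is used below)
Check constraint: 1*0.1667 = 0.1667 >= -4 -- satisfied.
Step 2: Compute optimal value.
f(x*) = 6*(1/6)^2 - 2*(1/6) = -0.1667


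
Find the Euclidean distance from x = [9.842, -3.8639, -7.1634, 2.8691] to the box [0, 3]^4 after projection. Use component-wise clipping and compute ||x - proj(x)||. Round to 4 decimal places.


Project each component onto [0, 3].
clip(9.842) = 3.0, clip(-3.8639) = 0.0, clip(-7.1634) = 0.0, clip(2.8691) = 2.8691
Projection = [3.0, 0.0, 0.0, 2.8691]
Squared diffs: [46.813, 14.9297, 51.3143, 0.0]
Distance = sqrt(113.057) = 10.6328


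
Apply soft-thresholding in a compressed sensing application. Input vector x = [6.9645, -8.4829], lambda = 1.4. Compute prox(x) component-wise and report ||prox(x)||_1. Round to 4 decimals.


Soft-thresholding with lambda = 1.4:
prox(6.9645) = sign(6.9645)*max(|6.9645| - 1.4, 0) = 5.5645
prox(-8.4829) = sign(-8.4829)*max(|-8.4829| - 1.4, 0) = -7.0829
prox(x) = [5.5645, -7.0829]
||prox(x)||_1 = 5.5645 + 7.0829 = 12.6474


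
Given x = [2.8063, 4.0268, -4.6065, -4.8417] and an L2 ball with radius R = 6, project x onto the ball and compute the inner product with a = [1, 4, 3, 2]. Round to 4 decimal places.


Step 1: Compute ||x|| (intermediates to 6 decimals).
||x|| = sqrt(2.8063^2 + 4.0268^2 + (-4.6065)^2 + (-4.8417)^2) = 8.291703
Step 2: Project.
Since ||x|| > R, scale = R/||x|| = 6/8.291703 = 0.723615, proj(x) = scale * x
proj(x) = [2.030681, 2.913853, -3.333332, -3.503527]
Step 3: Dot product.
a^T * proj(x) = 1*2.030681 + 4*2.913853 + 3*(-3.333332) + 2*(-3.503527) = -3.321


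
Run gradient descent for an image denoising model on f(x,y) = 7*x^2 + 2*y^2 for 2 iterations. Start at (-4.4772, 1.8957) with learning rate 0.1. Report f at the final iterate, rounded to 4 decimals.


Gradient descent on f(x,y) = 7*x^2 + 2*y^2.
Starting point: (-4.4772, 1.8957), alpha = 0.1
Step 1: grad_x = 2*7*-4.4772 = -62.6808, grad_y = 2*2*1.8957 = 7.5828
  x_1 = -4.4772 - 0.1*-62.6808 = 1.7909
  y_1 = 1.8957 - 0.1*7.5828 = 1.1374
Step 2: grad_x = 2*7*1.7909 = 25.0723, grad_y = 2*2*1.1374 = 4.5497
  x_2 = 1.7909 - 0.1*25.0723 = -0.7164
  y_2 = 1.1374 - 0.1*4.5497 = 0.6825
f(-0.7164, 0.6825) = 7*(-0.7164)^2 + 2*0.6825^2 = 4.5236


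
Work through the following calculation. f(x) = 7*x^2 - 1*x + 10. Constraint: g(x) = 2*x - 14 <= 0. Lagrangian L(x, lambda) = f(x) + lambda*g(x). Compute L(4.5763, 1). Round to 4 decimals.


Step 1: Evaluate f(x).
f(4.5763) = 7*4.5763^2 - 1*4.5763 + 10 = 152.0214
Step 2: Evaluate g(x).
g(4.5763) = 2*4.5763 - 14 = -4.8474
Step 3: Compute Lagrangian.
L = 152.0214 + 1*-4.8474 = 147.174


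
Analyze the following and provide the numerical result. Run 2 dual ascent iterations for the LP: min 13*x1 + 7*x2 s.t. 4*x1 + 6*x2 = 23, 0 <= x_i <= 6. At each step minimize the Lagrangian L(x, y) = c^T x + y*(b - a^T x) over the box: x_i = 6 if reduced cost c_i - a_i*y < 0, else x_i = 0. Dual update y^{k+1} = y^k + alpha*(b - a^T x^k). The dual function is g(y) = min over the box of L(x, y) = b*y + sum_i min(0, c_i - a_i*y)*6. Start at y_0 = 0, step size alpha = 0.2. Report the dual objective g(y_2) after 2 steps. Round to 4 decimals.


Dual ascent for LP: min 13*x1 + 7*x2, 4*x1 + 6*x2 = 23, 0 <= x_i <= 6
Step 1: y^k = 0.0, reduced costs: (13.0, 7.0)
  x^k = (0.0, 0.0), subgradient = b - a^T x = 23.0
  y^{k+1} = 0.0 + 0.2*23.0 = 4.6
Step 2: y^k = 4.6, reduced costs: (-5.4, -20.6)
  x^k = (6.0, 6.0), subgradient = b - a^T x = -37.0
  y^{k+1} = 4.6 + 0.2*-37.0 = -2.8
Dual objective at y_2 = -2.8: reduced costs (24.2, 23.8), box minimizer x = (0.0, 0.0)
g(y_2) = b*y + (c1 - a1*y)*x1 + (c2 - a2*y)*x2 = 23*(-2.8) + 24.2*0.0 + 23.8*0.0 = -64.4 + 0.0 + 0.0 = -64.4


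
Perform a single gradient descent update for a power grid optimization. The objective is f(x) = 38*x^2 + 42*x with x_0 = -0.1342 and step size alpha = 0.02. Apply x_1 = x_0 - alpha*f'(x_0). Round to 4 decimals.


We compute the gradient at x_0 and apply the update.
f'(x) = 76*x + 42
f'(-0.1342) = 76*-0.1342 + 42 = 31.8008
x_1 = -0.1342 - 0.02*31.8008 = -0.7702


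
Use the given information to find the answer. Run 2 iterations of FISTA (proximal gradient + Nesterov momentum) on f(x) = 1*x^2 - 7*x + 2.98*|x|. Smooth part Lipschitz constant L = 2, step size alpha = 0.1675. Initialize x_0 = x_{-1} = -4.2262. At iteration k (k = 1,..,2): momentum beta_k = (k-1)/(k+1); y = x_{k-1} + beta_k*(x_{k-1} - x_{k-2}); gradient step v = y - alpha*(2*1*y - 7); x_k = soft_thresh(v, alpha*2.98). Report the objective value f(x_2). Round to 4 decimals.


FISTA on f(x) = 1*x^2 - 7*x + 2.98*|x|
L = 2, alpha = 0.1675
Iteration 1: beta = 0.0, y = -4.2262 + 0.0*(-4.2262 + 4.2262) = -4.2262
  grad(y) = -15.4524, v = y - alpha*grad = -1.6379
  prox(v) = soft_thresh(-1.6379, 0.4992) = -1.1388
Iteration 2: beta = 0.3333, y = -1.1388 + 0.3333*(-1.1388 + 4.2262) = -0.1096
  grad(y) = -7.2193, v = y - alpha*grad = 1.0996
  prox(v) = soft_thresh(1.0996, 0.4992) = 0.6004
f(x_2) = 1*0.6004^2 - 7*0.6004 + 2.98*|0.6004| = -2.0533


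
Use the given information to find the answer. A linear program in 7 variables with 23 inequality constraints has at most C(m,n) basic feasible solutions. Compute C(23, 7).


Each vertex corresponds to some choice of n active constraints out of m, so the number of vertices is at most C(m, n) = m! / (n!(m-n)!).
m = 23, n = 7
Numerator: 23 * 22 * 21 * 20 * 19 * 18 * 17
Denominator: 7! = 5040
C(23, 7) = 245157


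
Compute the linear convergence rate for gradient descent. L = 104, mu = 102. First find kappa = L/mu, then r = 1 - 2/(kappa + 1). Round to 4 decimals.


Step 1: Compute the condition number.
kappa = L/mu = 104/102 = 1.0196
Step 2: Compute the convergence rate.
r = 1 - 2/(kappa + 1) = 1 - 2*mu/(L + mu) = (L - mu)/(L + mu) = 2/206 = 0.0097


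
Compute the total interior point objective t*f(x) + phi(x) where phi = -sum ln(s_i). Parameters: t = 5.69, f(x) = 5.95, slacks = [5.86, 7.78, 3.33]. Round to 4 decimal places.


Step 1: Compute log-barrier.
ln values: [1.7681, 2.0516, 1.203]
phi = -(1.7681 + 2.0516 + 1.203) = -5.0227
Step 2: Compute augmented objective.
t*f(x) = 5.69*5.95 = 33.8555
Total = 33.8555 - 5.0227 = 28.8328


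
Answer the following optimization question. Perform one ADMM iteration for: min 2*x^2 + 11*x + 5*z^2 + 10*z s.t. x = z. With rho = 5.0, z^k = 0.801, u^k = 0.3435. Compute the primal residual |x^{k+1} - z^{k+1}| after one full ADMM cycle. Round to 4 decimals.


ADMM iteration with rho = 5.0, z^k = 0.801, u^k = 0.3435
Step 1: x-update.
Minimize 2*x^2 + 11*x + (5.0/2)*(x - 0.801 + 0.3435)^2
FOC: (2*2 + 5.0)*x = -11 + 5.0*(0.801 - 0.3435)
x^{k+1} = -0.9681
Step 2: z-update.
Minimize 5*z^2 + 10*z + (5.0/2)*(-0.9681 - z + 0.3435)^2
FOC: (2*5 + 5.0)*z = -10 + 5.0*(-0.9681 + 0.3435)
z^{k+1} = -0.8749
Step 3: u-update.
u^{k+1} = 0.3435 - 0.9681 + 0.8749 = 0.2503
Step 4: Primal residual = |-0.9681 + 0.8749| = 0.0932


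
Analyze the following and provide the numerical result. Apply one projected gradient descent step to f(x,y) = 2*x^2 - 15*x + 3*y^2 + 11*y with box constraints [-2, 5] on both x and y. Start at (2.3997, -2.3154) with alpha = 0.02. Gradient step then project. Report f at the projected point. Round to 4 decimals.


Step 1: Compute gradient at (2.3997, -2.3154).
grad_x = 2*2*2.3997 - 15 = -5.4012
grad_y = 2*3*-2.3154 + 11 = -2.8924
Step 2: Gradient step.
x_raw = 2.3997 - 0.02*-5.4012 = 2.5077
y_raw = -2.3154 - 0.02*-2.8924 = -2.2576
Step 3: Project onto [-2, 5].
x_proj = clip(2.5077) = 2.5077
y_proj = clip(-2.2576) = -2.0
Step 4: Evaluate f.
f(2.5077, -2.0) = -35.0385


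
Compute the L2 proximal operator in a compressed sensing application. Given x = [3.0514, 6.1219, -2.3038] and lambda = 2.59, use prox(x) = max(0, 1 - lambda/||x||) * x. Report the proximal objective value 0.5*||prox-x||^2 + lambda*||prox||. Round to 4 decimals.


Step 1: Compute ||x||.
||x|| = 7.2178
Step 2: Compute scaling factor.
scale = max(0, 1 - 2.59/7.2178) = 0.6412
Step 3: prox(x) = [1.9564, 3.9251, -1.4771]
||prox(x)|| = 4.6278
Step 4: Proximal objective.
0.5*||prox-x||^2 = 3.3541
lambda*||prox|| = 11.986
Total = 15.34


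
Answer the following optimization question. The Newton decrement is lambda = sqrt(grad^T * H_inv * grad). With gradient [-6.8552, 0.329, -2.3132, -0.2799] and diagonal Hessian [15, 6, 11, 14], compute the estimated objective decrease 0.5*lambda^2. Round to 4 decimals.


Step 1: H is diagonal, so H^(-1) * g = [-0.457, 0.0548, -0.2103, -0.02].
Step 2: g^T H^(-1) g = sum_i g_i^2 / H_ii
  = (-6.8552)^2/15 + (0.329)^2/6 + (-2.3132)^2/11 + (-0.2799)^2/14
  = 3.1329 + 0.018 + 0.4864 + 0.0056 = 3.643
Step 3: Objective decrease = 0.5 * g^T H^(-1) g = 1.8215


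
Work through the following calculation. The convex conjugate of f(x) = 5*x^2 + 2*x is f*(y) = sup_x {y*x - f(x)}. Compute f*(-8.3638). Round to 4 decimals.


f*(y) = sup_x {y*x - a*x^2 - b*x} = sup_x {(y-b)*x - a*x^2}
FOC: (y - b) - 2a*x = 0 => x* = (y - b)/(2a)
x* = (-8.3638 - 2)/(2*5) = -1.0364
f*(-8.3638) = (y-b)^2/(4a) = (-8.3638 - 2)^2/(4*5)
= 107.4084/20 = 5.3704


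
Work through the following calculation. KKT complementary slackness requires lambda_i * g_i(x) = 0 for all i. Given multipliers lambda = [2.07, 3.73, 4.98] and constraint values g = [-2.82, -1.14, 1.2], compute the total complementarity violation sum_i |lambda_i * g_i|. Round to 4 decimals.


KKT complementary slackness check:
lambda_1 * g_1 = 2.07 * -2.82 = -5.8374
lambda_2 * g_2 = 3.73 * -1.14 = -4.2522
lambda_3 * g_3 = 4.98 * 1.2 = 5.976
Total violation = 5.8374 + 4.2522 + 5.976 = 16.0656


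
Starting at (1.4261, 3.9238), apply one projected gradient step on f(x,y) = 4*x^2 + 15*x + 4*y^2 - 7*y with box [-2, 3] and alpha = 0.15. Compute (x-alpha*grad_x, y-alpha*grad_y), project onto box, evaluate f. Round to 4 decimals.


Step 1: Compute gradient at (1.4261, 3.9238).
grad_x = 2*4*1.4261 + 15 = 26.4088
grad_y = 2*4*3.9238 - 7 = 24.3904
Step 2: Gradient step.
x_raw = 1.4261 - 0.15*26.4088 = -2.5352
y_raw = 3.9238 - 0.15*24.3904 = 0.2652
Step 3: Project onto [-2, 3].
x_proj = clip(-2.5352) = -2.0
y_proj = clip(0.2652) = 0.2652
Step 4: Evaluate f.
f(-2.0, 0.2652) = -15.5753


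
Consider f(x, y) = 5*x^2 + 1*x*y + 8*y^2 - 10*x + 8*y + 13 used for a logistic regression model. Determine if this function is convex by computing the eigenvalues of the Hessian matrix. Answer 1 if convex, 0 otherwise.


The Hessian of f(x,y) = 5*x^2 + 1*x*y + 8*y^2 - 10*x + 8*y + 13 is:
H = [[10, 1], [1, 16]]
Trace = 10 + 16 = 26
Determinant = 10*16 - (1)^2 = 159
Discriminant = (26)^2 - 4*159 = 40.0
Eigenvalues: lambda_1 = 9.8377, lambda_2 = 16.1623
The function is convex.

1


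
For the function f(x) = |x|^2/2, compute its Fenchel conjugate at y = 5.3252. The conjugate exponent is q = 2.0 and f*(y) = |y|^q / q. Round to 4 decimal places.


The conjugate exponent q satisfies 1/p + 1/q = 1.
p = 2, so q = 2/(2 - 1) = 2.0
|y|^q = 5.3252^2.0 = 28.3578
f*(5.3252) = 28.3578 / 2.0 = 14.1789


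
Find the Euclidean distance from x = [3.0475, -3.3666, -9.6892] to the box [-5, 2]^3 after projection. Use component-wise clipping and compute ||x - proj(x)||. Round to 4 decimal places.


Project each component onto [-5, 2].
clip(3.0475) = 2.0, clip(-3.3666) = -3.3666, clip(-9.6892) = -5.0
Projection = [2.0, -3.3666, -5.0]
Squared diffs: [1.0973, 0.0, 21.9886]
Distance = sqrt(23.0859) = 4.8048


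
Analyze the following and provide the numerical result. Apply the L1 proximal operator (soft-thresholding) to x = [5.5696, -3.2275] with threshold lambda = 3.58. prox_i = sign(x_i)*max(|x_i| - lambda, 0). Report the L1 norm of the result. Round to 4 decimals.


Soft-thresholding with lambda = 3.58:
prox(5.5696) = sign(5.5696)*max(|5.5696| - 3.58, 0) = 1.9896
prox(-3.2275) = sign(-3.2275)*max(|-3.2275| - 3.58, 0) = 0.0
prox(x) = [1.9896, 0.0]
||prox(x)||_1 = 1.9896 + 0.0 = 1.9896


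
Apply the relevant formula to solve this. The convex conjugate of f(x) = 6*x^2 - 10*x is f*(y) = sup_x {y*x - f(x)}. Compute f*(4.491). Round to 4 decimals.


f*(y) = sup_x {y*x - a*x^2 - b*x} = sup_x {(y-b)*x - a*x^2}
FOC: (y - b) - 2a*x = 0 => x* = (y - b)/(2a)
x* = (4.491 + 10)/(2*6) = 1.2076
f*(4.491) = (y-b)^2/(4a) = (4.491 + 10)^2/(4*6)
= 209.9891/24 = 8.7495


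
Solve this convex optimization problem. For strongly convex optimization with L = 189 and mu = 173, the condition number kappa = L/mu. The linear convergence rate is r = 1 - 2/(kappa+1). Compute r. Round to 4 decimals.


Step 1: Compute the condition number.
kappa = L/mu = 189/173 = 1.0925
Step 2: Compute the convergence rate.
r = 1 - 2/(kappa + 1) = 1 - 2*mu/(L + mu) = (L - mu)/(L + mu) = 16/362 = 0.0442


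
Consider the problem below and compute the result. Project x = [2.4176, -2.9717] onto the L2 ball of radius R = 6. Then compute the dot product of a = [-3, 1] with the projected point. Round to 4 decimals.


Step 1: Compute ||x|| (intermediates to 6 decimals).
||x|| = sqrt(2.4176^2 + (-2.9717)^2) = 3.830899
Step 2: Project.
Since ||x|| <= R, proj = x (no scaling needed).
proj(x) = [2.4176, -2.9717]
Step 3: Dot product.
a^T * proj(x) = -3*2.4176 + 1*(-2.9717) = -10.2245
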